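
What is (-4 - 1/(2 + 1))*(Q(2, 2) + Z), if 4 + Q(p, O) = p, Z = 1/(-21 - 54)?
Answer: 1963/225 ≈ 8.7244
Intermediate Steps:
Z = -1/75 (Z = 1/(-75) = -1/75 ≈ -0.013333)
Q(p, O) = -4 + p
(-4 - 1/(2 + 1))*(Q(2, 2) + Z) = (-4 - 1/(2 + 1))*((-4 + 2) - 1/75) = (-4 - 1/3)*(-2 - 1/75) = (-4 - 1*⅓)*(-151/75) = (-4 - ⅓)*(-151/75) = -13/3*(-151/75) = 1963/225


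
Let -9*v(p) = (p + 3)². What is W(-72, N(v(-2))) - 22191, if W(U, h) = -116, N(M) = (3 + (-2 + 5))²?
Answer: -22307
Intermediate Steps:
v(p) = -(3 + p)²/9 (v(p) = -(p + 3)²/9 = -(3 + p)²/9)
N(M) = 36 (N(M) = (3 + 3)² = 6² = 36)
W(-72, N(v(-2))) - 22191 = -116 - 22191 = -22307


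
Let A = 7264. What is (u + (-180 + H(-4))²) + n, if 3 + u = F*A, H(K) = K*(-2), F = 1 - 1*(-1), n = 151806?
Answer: 195915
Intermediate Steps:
F = 2 (F = 1 + 1 = 2)
H(K) = -2*K
u = 14525 (u = -3 + 2*7264 = -3 + 14528 = 14525)
(u + (-180 + H(-4))²) + n = (14525 + (-180 - 2*(-4))²) + 151806 = (14525 + (-180 + 8)²) + 151806 = (14525 + (-172)²) + 151806 = (14525 + 29584) + 151806 = 44109 + 151806 = 195915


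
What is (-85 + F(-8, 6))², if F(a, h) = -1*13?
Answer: 9604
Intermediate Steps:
F(a, h) = -13
(-85 + F(-8, 6))² = (-85 - 13)² = (-98)² = 9604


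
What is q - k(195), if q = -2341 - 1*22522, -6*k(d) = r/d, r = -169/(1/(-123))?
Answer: -745357/30 ≈ -24845.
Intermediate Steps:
r = 20787 (r = -169/(-1/123) = -169*(-123) = 20787)
k(d) = -6929/(2*d)
q = -24863 (q = -2341 - 22522 = -24863)
q - k(195) = -24863 - (-6929)/(2*195) = -24863 - 1*(-533/30) = -24863 + 533/30 = -745357/30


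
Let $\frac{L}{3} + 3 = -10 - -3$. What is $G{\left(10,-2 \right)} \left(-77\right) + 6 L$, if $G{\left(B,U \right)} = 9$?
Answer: $-873$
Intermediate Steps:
$L = -30$ ($L = -9 + 3 \left(-10 - -3\right) = -9 + 3 \left(-10 + 3\right) = -9 + 3 \left(-7\right) = -9 - 21 = -30$)
$G{\left(10,-2 \right)} \left(-77\right) + 6 L = 9 \left(-77\right) + 6 \left(-30\right) = -693 - 180 = -873$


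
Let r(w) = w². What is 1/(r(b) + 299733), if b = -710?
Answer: 1/803833 ≈ 1.2440e-6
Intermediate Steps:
1/(r(b) + 299733) = 1/((-710)² + 299733) = 1/(504100 + 299733) = 1/803833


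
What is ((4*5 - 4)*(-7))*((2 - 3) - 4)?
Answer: 560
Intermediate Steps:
((4*5 - 4)*(-7))*((2 - 3) - 4) = ((20 - 4)*(-7))*(-1 - 4) = (16*(-7))*(-5) = -112*(-5) = 560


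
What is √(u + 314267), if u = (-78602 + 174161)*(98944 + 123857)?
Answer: 11*√175958306 ≈ 1.4591e+5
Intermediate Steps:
u = 21290640759 (u = 95559*222801 = 21290640759)
√(u + 314267) = √(21290640759 + 314267) = √21290955026 = 11*√175958306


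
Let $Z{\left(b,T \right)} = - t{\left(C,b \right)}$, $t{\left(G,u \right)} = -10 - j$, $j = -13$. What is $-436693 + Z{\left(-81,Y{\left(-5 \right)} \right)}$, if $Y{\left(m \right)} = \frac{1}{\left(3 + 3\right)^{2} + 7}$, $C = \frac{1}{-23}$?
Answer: $-436696$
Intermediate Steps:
$C = - \frac{1}{23} \approx -0.043478$
$t{\left(G,u \right)} = 3$ ($t{\left(G,u \right)} = -10 - -13 = -10 + 13 = 3$)
$Y{\left(m \right)} = \frac{1}{43}$ ($Y{\left(m \right)} = \frac{1}{6^{2} + 7} = \frac{1}{36 + 7} = \frac{1}{43}$)
$Z{\left(b,T \right)} = -3$ ($Z{\left(b,T \right)} = \left(-1\right) 3 = -3$)
$-436693 + Z{\left(-81,Y{\left(-5 \right)} \right)} = -436693 - 3 = -436696$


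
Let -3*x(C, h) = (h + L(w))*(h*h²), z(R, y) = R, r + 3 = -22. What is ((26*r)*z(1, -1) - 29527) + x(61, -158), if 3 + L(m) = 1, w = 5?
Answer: -631180451/3 ≈ -2.1039e+8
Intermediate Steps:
r = -25 (r = -3 - 22 = -25)
L(m) = -2 (L(m) = -3 + 1 = -2)
x(C, h) = -h³*(-2 + h)/3 (x(C, h) = -(h - 2)*h*h²/3 = -(-2 + h)*h³/3 = -h³*(-2 + h)/3)
((26*r)*z(1, -1) - 29527) + x(61, -158) = ((26*(-25))*1 - 29527) + (⅓)*(-158)³*(2 - 1*(-158)) = (-650*1 - 29527) + (⅓)*(-3944312)*(2 + 158) = (-650 - 29527) + (⅓)*(-3944312)*160 = -30177 - 631089920/3 = -631180451/3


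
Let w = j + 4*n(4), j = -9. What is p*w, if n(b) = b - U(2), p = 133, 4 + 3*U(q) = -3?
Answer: 6517/3 ≈ 2172.3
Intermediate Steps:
U(q) = -7/3 (U(q) = -4/3 + (⅓)*(-3) = -4/3 - 1 = -7/3)
n(b) = 7/3 + b (n(b) = b - 1*(-7/3) = b + 7/3 = 7/3 + b)
w = 49/3 (w = -9 + 4*(7/3 + 4) = -9 + 4*(19/3) = -9 + 76/3 = 49/3 ≈ 16.333)
p*w = 133*(49/3) = 6517/3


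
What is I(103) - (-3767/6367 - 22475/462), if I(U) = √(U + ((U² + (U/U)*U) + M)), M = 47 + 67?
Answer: 144838679/2941554 + √10929 ≈ 153.78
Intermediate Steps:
M = 114
I(U) = √(114 + U² + 2*U) (I(U) = √(U + ((U² + (U/U)*U) + 114)) = √(U + ((U² + 1*U) + 114)) = √(U + ((U² + U) + 114)) = √(U + ((U + U²) + 114)) = √(U + (114 + U + U²)) = √(114 + U² + 2*U))
I(103) - (-3767/6367 - 22475/462) = √(114 + 103² + 2*103) - (-3767/6367 - 22475/462) = √(114 + 10609 + 206) - (-3767*1/6367 - 22475*1/462) = √10929 - (-3767/6367 - 22475/462) = √10929 - 1*(-144838679/2941554) = √10929 + 144838679/2941554 = 144838679/2941554 + √10929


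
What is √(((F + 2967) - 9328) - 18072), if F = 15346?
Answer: I*√9087 ≈ 95.326*I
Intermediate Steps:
√(((F + 2967) - 9328) - 18072) = √(((15346 + 2967) - 9328) - 18072) = √((18313 - 9328) - 18072) = √(8985 - 18072) = √(-9087) = I*√9087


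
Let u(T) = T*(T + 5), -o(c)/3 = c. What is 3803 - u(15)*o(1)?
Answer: 4703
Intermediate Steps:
o(c) = -3*c
u(T) = T*(5 + T)
3803 - u(15)*o(1) = 3803 - 15*(5 + 15)*(-3*1) = 3803 - 15*20*(-3) = 3803 - 300*(-3) = 3803 - 1*(-900) = 3803 + 900 = 4703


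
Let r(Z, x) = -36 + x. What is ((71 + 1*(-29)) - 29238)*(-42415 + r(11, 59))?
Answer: 1237676832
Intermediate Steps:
((71 + 1*(-29)) - 29238)*(-42415 + r(11, 59)) = ((71 + 1*(-29)) - 29238)*(-42415 + (-36 + 59)) = ((71 - 29) - 29238)*(-42415 + 23) = (42 - 29238)*(-42392) = -29196*(-42392) = 1237676832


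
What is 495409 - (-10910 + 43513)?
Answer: 462806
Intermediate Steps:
495409 - (-10910 + 43513) = 495409 - 1*32603 = 495409 - 32603 = 462806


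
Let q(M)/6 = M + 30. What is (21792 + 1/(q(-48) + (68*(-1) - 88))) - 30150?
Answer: -2206513/264 ≈ -8358.0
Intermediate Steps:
q(M) = 180 + 6*M (q(M) = 6*(M + 30) = 6*(30 + M) = 180 + 6*M)
(21792 + 1/(q(-48) + (68*(-1) - 88))) - 30150 = (21792 + 1/((180 + 6*(-48)) + (68*(-1) - 88))) - 30150 = (21792 + 1/((180 - 288) + (-68 - 88))) - 30150 = (21792 + 1/(-108 - 156)) - 30150 = (21792 + 1/(-264)) - 30150 = (21792 - 1/264) - 30150 = 5753087/264 - 30150 = -2206513/264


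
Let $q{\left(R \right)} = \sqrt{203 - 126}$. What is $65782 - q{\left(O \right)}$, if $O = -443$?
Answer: $65782 - \sqrt{77} \approx 65773.0$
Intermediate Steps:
$q{\left(R \right)} = \sqrt{77}$
$65782 - q{\left(O \right)} = 65782 - \sqrt{77}$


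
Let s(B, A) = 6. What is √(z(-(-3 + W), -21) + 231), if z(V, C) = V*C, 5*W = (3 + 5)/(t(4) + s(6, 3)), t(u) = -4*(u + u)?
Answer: 6*√19565/65 ≈ 12.912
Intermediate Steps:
t(u) = -8*u
W = -4/65 (W = ((3 + 5)/(-8*4 + 6))/5 = (8/(-32 + 6))/5 = (8/(-26))/5 = (8*(-1/26))/5 = (⅕)*(-4/13) = -4/65 ≈ -0.061538)
z(V, C) = C*V
√(z(-(-3 + W), -21) + 231) = √(-(-21)*(-3 - 4/65) + 231) = √(-(-21)*(-199)/65 + 231) = √(-21*199/65 + 231) = √(-4179/65 + 231) = √(10836/65) = 6*√19565/65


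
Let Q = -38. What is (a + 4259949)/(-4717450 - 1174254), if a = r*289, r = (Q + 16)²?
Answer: -4399825/5891704 ≈ -0.74678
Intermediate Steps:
r = 484 (r = (-38 + 16)² = (-22)² = 484)
a = 139876 (a = 484*289 = 139876)
(a + 4259949)/(-4717450 - 1174254) = (139876 + 4259949)/(-4717450 - 1174254) = 4399825/(-5891704) = 4399825*(-1/5891704) = -4399825/5891704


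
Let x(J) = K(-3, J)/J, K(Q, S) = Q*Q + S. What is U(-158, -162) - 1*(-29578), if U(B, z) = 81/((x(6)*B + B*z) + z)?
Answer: 740603623/25039 ≈ 29578.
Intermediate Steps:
K(Q, S) = S + Q**2 (K(Q, S) = Q**2 + S = S + Q**2)
x(J) = (9 + J)/J (x(J) = (J + (-3)**2)/J = (J + 9)/J = (9 + J)/J)
U(B, z) = 81/(z + 5*B/2 + B*z) (U(B, z) = 81/((((9 + 6)/6)*B + B*z) + z) = 81/((((1/6)*15)*B + B*z) + z) = 81/((5*B/2 + B*z) + z) = 81/(z + 5*B/2 + B*z))
U(-158, -162) - 1*(-29578) = 162/(2*(-162) + 5*(-158) + 2*(-158)*(-162)) - 1*(-29578) = 162/(-324 - 790 + 51192) + 29578 = 162/50078 + 29578 = 162*(1/50078) + 29578 = 81/25039 + 29578 = 740603623/25039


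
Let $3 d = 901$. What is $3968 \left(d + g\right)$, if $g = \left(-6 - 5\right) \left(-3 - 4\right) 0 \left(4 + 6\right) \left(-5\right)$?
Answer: $\frac{3575168}{3} \approx 1.1917 \cdot 10^{6}$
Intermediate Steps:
$d = \frac{901}{3}$ ($d = \frac{1}{3} \cdot 901 = \frac{901}{3} \approx 300.33$)
$g = 0$ ($g = - 11 \left(-7\right) 0 \cdot 10 \left(-5\right) = - 11 \cdot 0 \left(-50\right) = \left(-11\right) 0 = 0$)
$3968 \left(d + g\right) = 3968 \left(\frac{901}{3} + 0\right) = 3968 \cdot \frac{901}{3} = \frac{3575168}{3}$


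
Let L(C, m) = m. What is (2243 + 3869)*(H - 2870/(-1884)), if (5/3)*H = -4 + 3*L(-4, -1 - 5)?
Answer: -168070832/2355 ≈ -71368.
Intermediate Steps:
H = -66/5 (H = 3*(-4 + 3*(-1 - 5))/5 = 3*(-4 + 3*(-6))/5 = 3*(-4 - 18)/5 = (⅗)*(-22) = -66/5 ≈ -13.200)
(2243 + 3869)*(H - 2870/(-1884)) = (2243 + 3869)*(-66/5 - 2870/(-1884)) = 6112*(-66/5 - 2870*(-1/1884)) = 6112*(-66/5 + 1435/942) = 6112*(-54997/4710) = -168070832/2355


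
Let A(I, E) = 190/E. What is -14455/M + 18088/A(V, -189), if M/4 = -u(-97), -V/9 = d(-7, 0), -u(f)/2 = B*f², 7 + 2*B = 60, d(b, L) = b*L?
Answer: -179451982787/9973540 ≈ -17993.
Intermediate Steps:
d(b, L) = L*b
B = 53/2 (B = -7/2 + (½)*60 = -7/2 + 30 = 53/2 ≈ 26.500)
u(f) = -53*f²
V = 0 (V = -0*(-7) = -9*0 = 0)
M = 1994708 (M = 4*(-(-53)*(-97)²) = 4*(-(-53)*9409) = 4*(-1*(-498677)) = 4*498677 = 1994708)
-14455/M + 18088/A(V, -189) = -14455/1994708 + 18088/((190/(-189))) = -14455*1/1994708 + 18088/((190*(-1/189))) = -14455/1994708 + 18088/(-190/189) = -14455/1994708 + 18088*(-189/190) = -14455/1994708 - 89964/5 = -179451982787/9973540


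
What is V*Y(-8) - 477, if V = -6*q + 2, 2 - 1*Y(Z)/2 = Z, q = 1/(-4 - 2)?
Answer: -417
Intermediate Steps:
q = -1/6 (q = 1/(-6) = -1/6 ≈ -0.16667)
Y(Z) = 4 - 2*Z
V = 3 (V = -6*(-1/6) + 2 = 1 + 2 = 3)
V*Y(-8) - 477 = 3*(4 - 2*(-8)) - 477 = 3*(4 + 16) - 477 = 3*20 - 477 = 60 - 477 = -417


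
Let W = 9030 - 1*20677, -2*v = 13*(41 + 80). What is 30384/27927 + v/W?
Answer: 83521563/72281282 ≈ 1.1555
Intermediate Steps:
v = -1573/2 (v = -13*(41 + 80)/2 = -13*121/2 = -1/2*1573 = -1573/2 ≈ -786.50)
W = -11647 (W = 9030 - 20677 = -11647)
30384/27927 + v/W = 30384/27927 - 1573/2/(-11647) = 30384*(1/27927) - 1573/2*(-1/11647) = 3376/3103 + 1573/23294 = 83521563/72281282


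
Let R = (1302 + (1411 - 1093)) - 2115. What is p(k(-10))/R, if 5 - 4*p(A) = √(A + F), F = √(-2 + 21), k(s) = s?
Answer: -1/396 + I*√(10 - √19)/1980 ≈ -0.0025253 + 0.0011995*I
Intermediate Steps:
F = √19 ≈ 4.3589
R = -495 (R = (1302 + 318) - 2115 = 1620 - 2115 = -495)
p(A) = 5/4 - √(A + √19)/4
p(k(-10))/R = (5/4 - √(-10 + √19)/4)/(-495) = (5/4 - √(-10 + √19)/4)*(-1/495) = -1/396 + √(-10 + √19)/1980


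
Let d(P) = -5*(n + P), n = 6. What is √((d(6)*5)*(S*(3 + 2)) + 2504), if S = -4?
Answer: 2*√2126 ≈ 92.217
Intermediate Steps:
d(P) = -30 - 5*P (d(P) = -5*(6 + P) = -30 - 5*P)
√((d(6)*5)*(S*(3 + 2)) + 2504) = √(((-30 - 5*6)*5)*(-4*(3 + 2)) + 2504) = √(((-30 - 30)*5)*(-4*5) + 2504) = √(-60*5*(-20) + 2504) = √(-300*(-20) + 2504) = √(6000 + 2504) = √8504 = 2*√2126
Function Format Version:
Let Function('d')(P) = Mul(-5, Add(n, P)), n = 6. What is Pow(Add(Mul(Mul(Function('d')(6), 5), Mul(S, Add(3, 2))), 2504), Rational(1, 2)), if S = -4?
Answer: Mul(2, Pow(2126, Rational(1, 2))) ≈ 92.217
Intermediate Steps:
Function('d')(P) = Add(-30, Mul(-5, P)) (Function('d')(P) = Mul(-5, Add(6, P)) = Add(-30, Mul(-5, P)))
Pow(Add(Mul(Mul(Function('d')(6), 5), Mul(S, Add(3, 2))), 2504), Rational(1, 2)) = Pow(Add(Mul(Mul(Add(-30, Mul(-5, 6)), 5), Mul(-4, Add(3, 2))), 2504), Rational(1, 2)) = Pow(Add(Mul(Mul(Add(-30, -30), 5), Mul(-4, 5)), 2504), Rational(1, 2)) = Pow(Add(Mul(Mul(-60, 5), -20), 2504), Rational(1, 2)) = Pow(Add(Mul(-300, -20), 2504), Rational(1, 2)) = Pow(Add(6000, 2504), Rational(1, 2)) = Pow(8504, Rational(1, 2)) = Mul(2, Pow(2126, Rational(1, 2)))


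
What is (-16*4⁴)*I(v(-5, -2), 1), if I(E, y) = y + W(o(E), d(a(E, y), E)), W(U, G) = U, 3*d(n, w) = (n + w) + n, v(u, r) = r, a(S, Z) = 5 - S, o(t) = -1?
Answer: 0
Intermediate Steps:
d(n, w) = w/3 + 2*n/3 (d(n, w) = ((n + w) + n)/3 = (w + 2*n)/3 = w/3 + 2*n/3)
I(E, y) = -1 + y (I(E, y) = y - 1 = -1 + y)
(-16*4⁴)*I(v(-5, -2), 1) = (-16*4⁴)*(-1 + 1) = -16*256*0 = -4096*0 = 0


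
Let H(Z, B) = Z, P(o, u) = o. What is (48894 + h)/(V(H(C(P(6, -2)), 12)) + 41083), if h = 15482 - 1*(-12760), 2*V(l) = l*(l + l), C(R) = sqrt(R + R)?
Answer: 77136/41095 ≈ 1.8770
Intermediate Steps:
C(R) = sqrt(2)*sqrt(R) (C(R) = sqrt(2*R) = sqrt(2)*sqrt(R))
V(l) = l**2 (V(l) = (l*(l + l))/2 = (l*(2*l))/2 = (2*l**2)/2 = l**2)
h = 28242 (h = 15482 + 12760 = 28242)
(48894 + h)/(V(H(C(P(6, -2)), 12)) + 41083) = (48894 + 28242)/((sqrt(2)*sqrt(6))**2 + 41083) = 77136/((2*sqrt(3))**2 + 41083) = 77136/(12 + 41083) = 77136/41095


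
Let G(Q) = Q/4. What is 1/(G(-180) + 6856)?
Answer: 1/6811 ≈ 0.00014682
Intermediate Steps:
G(Q) = Q/4 (G(Q) = Q*(¼) = Q/4)
1/(G(-180) + 6856) = 1/((¼)*(-180) + 6856) = 1/(-45 + 6856) = 1/6811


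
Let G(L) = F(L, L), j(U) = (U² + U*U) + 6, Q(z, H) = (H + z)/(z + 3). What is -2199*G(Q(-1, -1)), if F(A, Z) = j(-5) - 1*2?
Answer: -118746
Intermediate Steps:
Q(z, H) = (H + z)/(3 + z)
j(U) = 6 + 2*U² (j(U) = (U² + U²) + 6 = 2*U² + 6 = 6 + 2*U²)
F(A, Z) = 54 (F(A, Z) = (6 + 2*(-5)²) - 1*2 = (6 + 2*25) - 2 = (6 + 50) - 2 = 56 - 2 = 54)
G(L) = 54
-2199*G(Q(-1, -1)) = -2199*54 = -118746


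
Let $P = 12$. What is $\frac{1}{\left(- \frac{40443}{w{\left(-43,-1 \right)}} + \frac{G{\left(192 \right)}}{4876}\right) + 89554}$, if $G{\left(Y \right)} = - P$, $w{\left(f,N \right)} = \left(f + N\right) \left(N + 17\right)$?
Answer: $\frac{858176}{76902391409} \approx 1.1159 \cdot 10^{-5}$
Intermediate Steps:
$w{\left(f,N \right)} = \left(17 + N\right) \left(N + f\right)$ ($w{\left(f,N \right)} = \left(N + f\right) \left(17 + N\right) = \left(17 + N\right) \left(N + f\right)$)
$G{\left(Y \right)} = -12$ ($G{\left(Y \right)} = \left(-1\right) 12 = -12$)
$\frac{1}{\left(- \frac{40443}{w{\left(-43,-1 \right)}} + \frac{G{\left(192 \right)}}{4876}\right) + 89554} = \frac{1}{\left(- \frac{40443}{\left(-1\right)^{2} + 17 \left(-1\right) + 17 \left(-43\right) - -43} - \frac{12}{4876}\right) + 89554} = \frac{1}{\left(- \frac{40443}{1 - 17 - 731 + 43} - \frac{3}{1219}\right) + 89554} = \frac{1}{\left(- \frac{40443}{-704} - \frac{3}{1219}\right) + 89554} = \frac{1}{\left(\left(-40443\right) \left(- \frac{1}{704}\right) - \frac{3}{1219}\right) + 89554} = \frac{1}{\left(\frac{40443}{704} - \frac{3}{1219}\right) + 89554} = \frac{1}{\frac{49297905}{858176} + 89554} = \frac{1}{\frac{76902391409}{858176}} = \frac{858176}{76902391409}$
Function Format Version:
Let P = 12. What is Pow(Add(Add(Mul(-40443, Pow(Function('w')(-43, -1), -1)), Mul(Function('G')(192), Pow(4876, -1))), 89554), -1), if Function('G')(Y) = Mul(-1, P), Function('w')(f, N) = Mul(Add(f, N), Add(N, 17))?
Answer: Rational(858176, 76902391409) ≈ 1.1159e-5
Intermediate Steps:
Function('w')(f, N) = Mul(Add(17, N), Add(N, f)) (Function('w')(f, N) = Mul(Add(N, f), Add(17, N)) = Mul(Add(17, N), Add(N, f)))
Function('G')(Y) = -12 (Function('G')(Y) = Mul(-1, 12) = -12)
Pow(Add(Add(Mul(-40443, Pow(Function('w')(-43, -1), -1)), Mul(Function('G')(192), Pow(4876, -1))), 89554), -1) = Pow(Add(Add(Mul(-40443, Pow(Add(Pow(-1, 2), Mul(17, -1), Mul(17, -43), Mul(-1, -43)), -1)), Mul(-12, Pow(4876, -1))), 89554), -1) = Pow(Add(Add(Mul(-40443, Pow(Add(1, -17, -731, 43), -1)), Mul(-12, Rational(1, 4876))), 89554), -1) = Pow(Add(Add(Mul(-40443, Pow(-704, -1)), Rational(-3, 1219)), 89554), -1) = Pow(Add(Add(Mul(-40443, Rational(-1, 704)), Rational(-3, 1219)), 89554), -1) = Pow(Add(Add(Rational(40443, 704), Rational(-3, 1219)), 89554), -1) = Pow(Add(Rational(49297905, 858176), 89554), -1) = Pow(Rational(76902391409, 858176), -1) = Rational(858176, 76902391409)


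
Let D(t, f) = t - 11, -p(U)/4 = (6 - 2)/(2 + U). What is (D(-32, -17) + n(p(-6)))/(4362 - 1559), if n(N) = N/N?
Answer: -42/2803 ≈ -0.014984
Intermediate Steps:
p(U) = -16/(2 + U) (p(U) = -4*(6 - 2)/(2 + U) = -16/(2 + U))
D(t, f) = -11 + t
n(N) = 1
(D(-32, -17) + n(p(-6)))/(4362 - 1559) = ((-11 - 32) + 1)/(4362 - 1559) = (-43 + 1)/2803 = -42*1/2803 = -42/2803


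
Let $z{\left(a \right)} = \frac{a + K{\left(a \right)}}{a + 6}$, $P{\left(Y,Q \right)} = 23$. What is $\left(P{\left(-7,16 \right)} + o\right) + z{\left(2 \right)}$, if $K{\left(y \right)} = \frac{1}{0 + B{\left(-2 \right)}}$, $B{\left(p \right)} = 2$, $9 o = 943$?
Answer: $\frac{18445}{144} \approx 128.09$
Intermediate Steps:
$o = \frac{943}{9}$ ($o = \frac{1}{9} \cdot 943 = \frac{943}{9} \approx 104.78$)
$K{\left(y \right)} = \frac{1}{2}$ ($K{\left(y \right)} = \frac{1}{0 + 2} = \frac{1}{2}$)
$z{\left(a \right)} = \frac{\frac{1}{2} + a}{6 + a}$ ($z{\left(a \right)} = \frac{a + \frac{1}{2}}{a + 6} = \frac{\frac{1}{2} + a}{6 + a}$)
$\left(P{\left(-7,16 \right)} + o\right) + z{\left(2 \right)} = \left(23 + \frac{943}{9}\right) + \frac{\frac{1}{2} + 2}{6 + 2} = \frac{1150}{9} + \frac{1}{8} \cdot \frac{5}{2} = \frac{1150}{9} + \frac{5}{16} = \frac{18445}{144}$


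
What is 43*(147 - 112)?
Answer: 1505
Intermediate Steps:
43*(147 - 112) = 43*35 = 1505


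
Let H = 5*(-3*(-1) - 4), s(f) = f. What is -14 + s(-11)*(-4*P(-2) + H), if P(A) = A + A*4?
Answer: -399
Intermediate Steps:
P(A) = 5*A (P(A) = A + 4*A = 5*A)
H = -5 (H = 5*(3 - 4) = 5*(-1) = -5)
-14 + s(-11)*(-4*P(-2) + H) = -14 - 11*(-20*(-2) - 5) = -14 - 11*(-4*(-10) - 5) = -14 - 11*(40 - 5) = -14 - 11*35 = -14 - 385 = -399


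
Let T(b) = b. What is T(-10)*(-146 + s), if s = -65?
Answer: 2110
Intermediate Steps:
T(-10)*(-146 + s) = -10*(-146 - 65) = -10*(-211) = 2110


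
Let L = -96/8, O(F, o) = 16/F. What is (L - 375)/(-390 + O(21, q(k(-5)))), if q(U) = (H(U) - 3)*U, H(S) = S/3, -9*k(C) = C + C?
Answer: 8127/8174 ≈ 0.99425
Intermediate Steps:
k(C) = -2*C/9 (k(C) = -(C + C)/9 = -2*C/9)
H(S) = S/3 (H(S) = S*(⅓) = S/3)
q(U) = U*(-3 + U/3) (q(U) = (U/3 - 3)*U = (-3 + U/3)*U = U*(-3 + U/3))
L = -12 (L = -96*⅛ = -12)
(L - 375)/(-390 + O(21, q(k(-5)))) = (-12 - 375)/(-390 + 16/21) = -387/(-390 + 16*(1/21)) = -387/(-390 + 16/21) = -387/(-8174/21) = -387*(-21/8174) = 8127/8174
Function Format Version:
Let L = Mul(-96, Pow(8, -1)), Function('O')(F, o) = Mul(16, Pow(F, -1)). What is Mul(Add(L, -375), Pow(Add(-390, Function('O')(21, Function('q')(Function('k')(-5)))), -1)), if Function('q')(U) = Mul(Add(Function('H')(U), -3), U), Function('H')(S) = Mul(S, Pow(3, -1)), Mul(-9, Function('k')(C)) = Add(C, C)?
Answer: Rational(8127, 8174) ≈ 0.99425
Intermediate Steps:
Function('k')(C) = Mul(Rational(-2, 9), C) (Function('k')(C) = Mul(Rational(-1, 9), Add(C, C)) = Mul(Rational(-1, 9), Mul(2, C)) = Mul(Rational(-2, 9), C))
Function('H')(S) = Mul(Rational(1, 3), S) (Function('H')(S) = Mul(S, Rational(1, 3)) = Mul(Rational(1, 3), S))
Function('q')(U) = Mul(U, Add(-3, Mul(Rational(1, 3), U))) (Function('q')(U) = Mul(Add(Mul(Rational(1, 3), U), -3), U) = Mul(Add(-3, Mul(Rational(1, 3), U)), U) = Mul(U, Add(-3, Mul(Rational(1, 3), U))))
L = -12 (L = Mul(-96, Rational(1, 8)) = -12)
Mul(Add(L, -375), Pow(Add(-390, Function('O')(21, Function('q')(Function('k')(-5)))), -1)) = Mul(Add(-12, -375), Pow(Add(-390, Mul(16, Pow(21, -1))), -1)) = Mul(-387, Pow(Add(-390, Mul(16, Rational(1, 21))), -1)) = Mul(-387, Pow(Add(-390, Rational(16, 21)), -1)) = Mul(-387, Pow(Rational(-8174, 21), -1)) = Mul(-387, Rational(-21, 8174)) = Rational(8127, 8174)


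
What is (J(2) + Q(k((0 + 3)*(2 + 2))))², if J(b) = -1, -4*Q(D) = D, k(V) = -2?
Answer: ¼ ≈ 0.25000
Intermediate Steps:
Q(D) = -D/4
(J(2) + Q(k((0 + 3)*(2 + 2))))² = (-1 - ¼*(-2))² = (-1 + ½)² = (-½)² = ¼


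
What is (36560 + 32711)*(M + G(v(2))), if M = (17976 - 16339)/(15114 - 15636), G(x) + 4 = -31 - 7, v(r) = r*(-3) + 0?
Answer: -1632094031/522 ≈ -3.1266e+6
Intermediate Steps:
v(r) = -3*r (v(r) = -3*r + 0 = -3*r)
G(x) = -42 (G(x) = -4 + (-31 - 7) = -4 - 38 = -42)
M = -1637/522 (M = 1637/(-522) = 1637*(-1/522) = -1637/522 ≈ -3.1360)
(36560 + 32711)*(M + G(v(2))) = (36560 + 32711)*(-1637/522 - 42) = 69271*(-23561/522) = -1632094031/522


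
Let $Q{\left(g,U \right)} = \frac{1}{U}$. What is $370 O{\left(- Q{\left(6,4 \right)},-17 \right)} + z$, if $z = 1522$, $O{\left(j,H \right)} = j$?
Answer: $\frac{2859}{2} \approx 1429.5$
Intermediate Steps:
$370 O{\left(- Q{\left(6,4 \right)},-17 \right)} + z = 370 \left(- \frac{1}{4}\right) + 1522 = - \frac{185}{2} + 1522 = \frac{2859}{2}$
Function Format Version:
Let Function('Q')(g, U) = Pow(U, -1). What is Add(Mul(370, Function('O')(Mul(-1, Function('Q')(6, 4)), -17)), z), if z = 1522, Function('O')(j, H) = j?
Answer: Rational(2859, 2) ≈ 1429.5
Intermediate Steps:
Add(Mul(370, Function('O')(Mul(-1, Function('Q')(6, 4)), -17)), z) = Add(Mul(370, Mul(-1, Pow(4, -1))), 1522) = Add(Mul(370, Mul(-1, Rational(1, 4))), 1522) = Add(Mul(370, Rational(-1, 4)), 1522) = Add(Rational(-185, 2), 1522) = Rational(2859, 2)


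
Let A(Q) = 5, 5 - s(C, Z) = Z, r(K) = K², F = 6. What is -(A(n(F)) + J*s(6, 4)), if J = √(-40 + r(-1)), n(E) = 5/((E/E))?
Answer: -5 - I*√39 ≈ -5.0 - 6.245*I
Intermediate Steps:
n(E) = 5 (n(E) = 5/1 = 5*1 = 5)
s(C, Z) = 5 - Z
J = I*√39 (J = √(-40 + (-1)²) = √(-40 + 1) = √(-39) = I*√39 ≈ 6.245*I)
-(A(n(F)) + J*s(6, 4)) = -(5 + (I*√39)*(5 - 1*4)) = -(5 + (I*√39)*(5 - 4)) = -(5 + (I*√39)*1) = -(5 + I*√39) = -5 - I*√39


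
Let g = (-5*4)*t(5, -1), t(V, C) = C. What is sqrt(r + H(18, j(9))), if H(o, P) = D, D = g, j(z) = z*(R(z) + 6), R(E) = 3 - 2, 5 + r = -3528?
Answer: I*sqrt(3513) ≈ 59.271*I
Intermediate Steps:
r = -3533 (r = -5 - 3528 = -3533)
R(E) = 1
j(z) = 7*z (j(z) = z*(1 + 6) = z*7 = 7*z)
g = 20 (g = -5*4*(-1) = -20*(-1) = 20)
D = 20
H(o, P) = 20
sqrt(r + H(18, j(9))) = sqrt(-3533 + 20) = sqrt(-3513) = I*sqrt(3513)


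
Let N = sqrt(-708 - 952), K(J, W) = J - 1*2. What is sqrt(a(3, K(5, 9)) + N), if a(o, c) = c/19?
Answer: sqrt(57 + 722*I*sqrt(415))/19 ≈ 4.5222 + 4.5047*I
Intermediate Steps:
K(J, W) = -2 + J (K(J, W) = J - 2 = -2 + J)
N = 2*I*sqrt(415) (N = sqrt(-1660) = 2*I*sqrt(415) ≈ 40.743*I)
a(o, c) = c/19 (a(o, c) = c*(1/19) = c/19)
sqrt(a(3, K(5, 9)) + N) = sqrt((-2 + 5)/19 + 2*I*sqrt(415)) = sqrt((1/19)*3 + 2*I*sqrt(415)) = sqrt(3/19 + 2*I*sqrt(415))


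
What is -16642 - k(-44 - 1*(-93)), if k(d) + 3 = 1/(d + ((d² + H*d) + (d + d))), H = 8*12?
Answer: -120666029/7252 ≈ -16639.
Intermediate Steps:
H = 96
k(d) = -3 + 1/(d² + 99*d) (k(d) = -3 + 1/(d + ((d² + 96*d) + (d + d))) = -3 + 1/(d + ((d² + 96*d) + 2*d)) = -3 + 1/(d + (d² + 98*d)) = -3 + 1/(d² + 99*d))
-16642 - k(-44 - 1*(-93)) = -16642 - (1 - 297*(-44 - 1*(-93)) - 3*(-44 - 1*(-93))²)/((-44 - 1*(-93))*(99 + (-44 - 1*(-93)))) = -16642 - (1 - 297*(-44 + 93) - 3*(-44 + 93)²)/((-44 + 93)*(99 + (-44 + 93))) = -16642 - (1 - 297*49 - 3*49²)/(49*(99 + 49)) = -16642 - (1 - 14553 - 3*2401)/(49*148) = -16642 - (1 - 14553 - 7203)/(49*148) = -16642 - (-21755)/(49*148) = -16642 - 1*(-21755/7252) = -16642 + 21755/7252 = -120666029/7252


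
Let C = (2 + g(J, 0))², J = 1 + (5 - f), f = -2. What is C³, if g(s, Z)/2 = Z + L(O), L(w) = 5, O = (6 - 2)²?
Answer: 2985984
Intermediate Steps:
O = 16 (O = 4² = 16)
J = 8 (J = 1 + (5 - 1*(-2)) = 1 + (5 + 2) = 1 + 7 = 8)
g(s, Z) = 10 + 2*Z (g(s, Z) = 2*(Z + 5) = 2*(5 + Z) = 10 + 2*Z)
C = 144 (C = (2 + (10 + 2*0))² = (2 + (10 + 0))² = (2 + 10)² = 12² = 144)
C³ = 144³ = 2985984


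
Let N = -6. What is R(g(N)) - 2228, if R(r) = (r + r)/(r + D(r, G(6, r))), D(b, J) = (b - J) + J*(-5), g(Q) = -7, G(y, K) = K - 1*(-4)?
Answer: -4463/2 ≈ -2231.5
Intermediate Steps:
G(y, K) = 4 + K (G(y, K) = K + 4 = 4 + K)
D(b, J) = b - 6*J (D(b, J) = (b - J) - 5*J = b - 6*J)
R(r) = 2*r/(-24 - 4*r) (R(r) = (r + r)/(r + (r - 6*(4 + r))) = (2*r)/(r + (r + (-24 - 6*r))) = (2*r)/(r + (-24 - 5*r)) = (2*r)/(-24 - 4*r) = 2*r/(-24 - 4*r))
R(g(N)) - 2228 = (½)*(-7)/(-6 - 1*(-7)) - 2228 = (½)*(-7)/(-6 + 7) - 2228 = (½)*(-7)/1 - 2228 = (½)*(-7)*1 - 2228 = -7/2 - 2228 = -4463/2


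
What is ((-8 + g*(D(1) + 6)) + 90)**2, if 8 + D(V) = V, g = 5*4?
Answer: 3844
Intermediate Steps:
g = 20
D(V) = -8 + V
((-8 + g*(D(1) + 6)) + 90)**2 = ((-8 + 20*((-8 + 1) + 6)) + 90)**2 = ((-8 + 20*(-7 + 6)) + 90)**2 = ((-8 + 20*(-1)) + 90)**2 = ((-8 - 20) + 90)**2 = (-28 + 90)**2 = 62**2 = 3844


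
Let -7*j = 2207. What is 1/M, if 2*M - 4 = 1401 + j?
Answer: 7/3814 ≈ 0.0018353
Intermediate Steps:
j = -2207/7 (j = -⅐*2207 = -2207/7 ≈ -315.29)
M = 3814/7 (M = 2 + (1401 - 2207/7)/2 = 2 + (½)*(7600/7) = 2 + 3800/7 = 3814/7 ≈ 544.86)
1/M = 1/(3814/7) = 7/3814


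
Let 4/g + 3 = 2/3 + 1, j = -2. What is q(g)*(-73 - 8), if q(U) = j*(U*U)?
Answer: 1458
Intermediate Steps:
g = -3 (g = 4/(-3 + (2/3 + 1)) = 4/(-3 + (2*(⅓) + 1)) = 4/(-3 + (⅔ + 1)) = 4/(-3 + 5/3) = 4/(-4/3) = 4*(-¾) = -3)
q(U) = -2*U² (q(U) = -2*U*U = -2*U²)
q(g)*(-73 - 8) = (-2*(-3)²)*(-73 - 8) = -2*9*(-81) = -18*(-81) = 1458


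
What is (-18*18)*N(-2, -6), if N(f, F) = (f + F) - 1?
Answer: 2916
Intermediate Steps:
N(f, F) = -1 + F + f (N(f, F) = (F + f) - 1 = -1 + F + f)
(-18*18)*N(-2, -6) = (-18*18)*(-1 - 6 - 2) = -324*(-9) = 2916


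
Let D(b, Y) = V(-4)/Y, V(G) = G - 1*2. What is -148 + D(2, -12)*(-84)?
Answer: -190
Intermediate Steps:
V(G) = -2 + G (V(G) = G - 2 = -2 + G)
D(b, Y) = -6/Y (D(b, Y) = (-2 - 4)/Y = -6/Y)
-148 + D(2, -12)*(-84) = -148 - 6/(-12)*(-84) = -148 - 6*(-1/12)*(-84) = -148 + (½)*(-84) = -148 - 42 = -190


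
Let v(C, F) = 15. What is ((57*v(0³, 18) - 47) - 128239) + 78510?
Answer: -48921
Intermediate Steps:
((57*v(0³, 18) - 47) - 128239) + 78510 = ((57*15 - 47) - 128239) + 78510 = ((855 - 47) - 128239) + 78510 = (808 - 128239) + 78510 = -127431 + 78510 = -48921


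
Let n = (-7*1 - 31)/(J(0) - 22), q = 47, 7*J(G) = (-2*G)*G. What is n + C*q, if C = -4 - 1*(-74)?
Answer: 36209/11 ≈ 3291.7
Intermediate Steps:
J(G) = -2*G²/7 (J(G) = ((-2*G)*G)/7 = (-2*G²)/7 = -2*G²/7)
C = 70 (C = -4 + 74 = 70)
n = 19/11 (n = (-7*1 - 31)/(-2/7*0² - 22) = (-7 - 31)/(-2/7*0 - 22) = -38/(0 - 22) = -38/(-22) = -38*(-1/22) = 19/11 ≈ 1.7273)
n + C*q = 19/11 + 70*47 = 19/11 + 3290 = 36209/11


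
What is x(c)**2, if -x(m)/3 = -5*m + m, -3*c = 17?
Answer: 4624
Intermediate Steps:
c = -17/3 (c = -1/3*17 = -17/3 ≈ -5.6667)
x(m) = 12*m (x(m) = -3*(-5*m + m) = -(-12)*m = 12*m)
x(c)**2 = (12*(-17/3))**2 = (-68)**2 = 4624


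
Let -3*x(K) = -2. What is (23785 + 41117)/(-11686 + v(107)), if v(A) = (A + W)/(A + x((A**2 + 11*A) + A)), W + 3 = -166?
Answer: -10481673/1887382 ≈ -5.5536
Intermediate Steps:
W = -169 (W = -3 - 166 = -169)
x(K) = 2/3 (x(K) = -1/3*(-2) = 2/3)
v(A) = (-169 + A)/(2/3 + A) (v(A) = (A - 169)/(A + 2/3) = (-169 + A)/(2/3 + A))
(23785 + 41117)/(-11686 + v(107)) = (23785 + 41117)/(-11686 + 3*(-169 + 107)/(2 + 3*107)) = 64902/(-11686 + 3*(-62)/(2 + 321)) = 64902/(-11686 + 3*(-62)/323) = 64902/(-11686 + 3*(1/323)*(-62)) = 64902/(-11686 - 186/323) = 64902/(-3774764/323) = 64902*(-323/3774764) = -10481673/1887382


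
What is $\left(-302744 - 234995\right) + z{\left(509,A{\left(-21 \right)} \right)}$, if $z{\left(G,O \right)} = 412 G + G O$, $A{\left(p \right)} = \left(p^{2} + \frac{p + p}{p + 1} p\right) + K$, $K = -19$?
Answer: $- \frac{1356799}{10} \approx -1.3568 \cdot 10^{5}$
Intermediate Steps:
$A{\left(p \right)} = -19 + p^{2} + \frac{2 p^{2}}{1 + p}$ ($A{\left(p \right)} = \left(p^{2} + \frac{p + p}{p + 1} p\right) - 19 = \left(p^{2} + \frac{2 p}{1 + p} p\right) - 19 = \left(p^{2} + \frac{2 p^{2}}{1 + p}\right) - 19 = -19 + p^{2} + \frac{2 p^{2}}{1 + p}$)
$\left(-302744 - 234995\right) + z{\left(509,A{\left(-21 \right)} \right)} = \left(-302744 - 234995\right) + 509 \left(412 + \frac{-19 + \left(-21\right)^{3} - -399 + 3 \left(-21\right)^{2}}{1 - 21}\right) = -537739 + 509 \left(412 + \frac{-19 - 9261 + 399 + 3 \cdot 441}{-20}\right) = -537739 + 509 \left(412 - \frac{-19 - 9261 + 399 + 1323}{20}\right) = -537739 + 509 \left(412 - - \frac{3779}{10}\right) = -537739 + 509 \left(412 + \frac{3779}{10}\right) = -537739 + 509 \cdot \frac{7899}{10} = -537739 + \frac{4020591}{10} = - \frac{1356799}{10}$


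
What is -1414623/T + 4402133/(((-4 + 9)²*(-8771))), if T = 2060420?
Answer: -1876086866837/90359719100 ≈ -20.762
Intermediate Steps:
-1414623/T + 4402133/(((-4 + 9)²*(-8771))) = -1414623/2060420 + 4402133/(((-4 + 9)²*(-8771))) = -1414623*1/2060420 + 4402133/((5²*(-8771))) = -1414623/2060420 + 4402133/((25*(-8771))) = -1414623/2060420 + 4402133/(-219275) = -1414623/2060420 + 4402133*(-1/219275) = -1414623/2060420 - 4402133/219275 = -1876086866837/90359719100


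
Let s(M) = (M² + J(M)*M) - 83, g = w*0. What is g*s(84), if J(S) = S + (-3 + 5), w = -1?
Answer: 0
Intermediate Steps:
J(S) = 2 + S (J(S) = S + 2 = 2 + S)
g = 0 (g = -1*0 = 0)
s(M) = -83 + M² + M*(2 + M) (s(M) = (M² + (2 + M)*M) - 83 = (M² + M*(2 + M)) - 83 = -83 + M² + M*(2 + M))
g*s(84) = 0*(-83 + 84² + 84*(2 + 84)) = 0*(-83 + 7056 + 84*86) = 0*(-83 + 7056 + 7224) = 0*14197 = 0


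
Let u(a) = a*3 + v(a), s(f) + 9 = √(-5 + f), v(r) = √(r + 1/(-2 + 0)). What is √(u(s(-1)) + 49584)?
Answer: √(198228 + 2*√2*√(-19 + 2*I*√6) + 12*I*√6)/2 ≈ 222.61 + 0.023484*I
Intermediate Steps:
v(r) = √(-½ + r) (v(r) = √(r + 1/(-2)) = √(r - ½) = √(-½ + r))
s(f) = -9 + √(-5 + f)
u(a) = √(-2 + 4*a)/2 + 3*a (u(a) = a*3 + √(-2 + 4*a)/2 = 3*a + √(-2 + 4*a)/2 = √(-2 + 4*a)/2 + 3*a)
√(u(s(-1)) + 49584) = √((√(-2 + 4*(-9 + √(-5 - 1)))/2 + 3*(-9 + √(-5 - 1))) + 49584) = √((√(-2 + 4*(-9 + √(-6)))/2 + 3*(-9 + √(-6))) + 49584) = √((√(-2 + 4*(-9 + I*√6))/2 + 3*(-9 + I*√6)) + 49584) = √((√(-2 + (-36 + 4*I*√6))/2 + (-27 + 3*I*√6)) + 49584) = √((√(-38 + 4*I*√6)/2 + (-27 + 3*I*√6)) + 49584) = √((-27 + √(-38 + 4*I*√6)/2 + 3*I*√6) + 49584) = √(49557 + √(-38 + 4*I*√6)/2 + 3*I*√6)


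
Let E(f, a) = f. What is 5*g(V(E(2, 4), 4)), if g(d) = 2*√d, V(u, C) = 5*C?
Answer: 20*√5 ≈ 44.721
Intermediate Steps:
5*g(V(E(2, 4), 4)) = 5*(2*√(5*4)) = 5*(2*√20) = 5*(2*(2*√5)) = 5*(4*√5) = 20*√5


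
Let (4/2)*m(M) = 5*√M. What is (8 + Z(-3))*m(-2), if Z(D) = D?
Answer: 25*I*√2/2 ≈ 17.678*I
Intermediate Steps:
m(M) = 5*√M/2 (m(M) = (5*√M)/2 = 5*√M/2)
(8 + Z(-3))*m(-2) = (8 - 3)*(5*√(-2)/2) = 5*(5*(I*√2)/2) = 5*(5*I*√2/2) = 25*I*√2/2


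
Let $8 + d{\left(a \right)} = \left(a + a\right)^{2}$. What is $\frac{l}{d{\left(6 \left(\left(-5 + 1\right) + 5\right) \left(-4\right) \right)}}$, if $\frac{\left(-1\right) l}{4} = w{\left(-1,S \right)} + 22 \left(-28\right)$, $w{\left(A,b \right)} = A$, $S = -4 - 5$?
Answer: $\frac{617}{574} \approx 1.0749$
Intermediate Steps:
$S = -9$ ($S = -4 - 5 = -9$)
$d{\left(a \right)} = -8 + 4 a^{2}$ ($d{\left(a \right)} = -8 + \left(a + a\right)^{2} = -8 + \left(2 a\right)^{2} = -8 + 4 a^{2}$)
$l = 2468$ ($l = - 4 \left(-1 + 22 \left(-28\right)\right) = - 4 \left(-1 - 616\right) = \left(-4\right) \left(-617\right) = 2468$)
$\frac{l}{d{\left(6 \left(\left(-5 + 1\right) + 5\right) \left(-4\right) \right)}} = \frac{2468}{-8 + 4 \left(6 \left(\left(-5 + 1\right) + 5\right) \left(-4\right)\right)^{2}} = \frac{2468}{-8 + 4 \left(6 \left(-4 + 5\right) \left(-4\right)\right)^{2}} = \frac{2468}{-8 + 4 \left(6 \cdot 1 \left(-4\right)\right)^{2}} = \frac{2468}{-8 + 4 \left(6 \left(-4\right)\right)^{2}} = \frac{2468}{-8 + 4 \left(-24\right)^{2}} = \frac{2468}{-8 + 4 \cdot 576} = \frac{2468}{-8 + 2304} = \frac{2468}{2296} = 2468 \cdot \frac{1}{2296} = \frac{617}{574}$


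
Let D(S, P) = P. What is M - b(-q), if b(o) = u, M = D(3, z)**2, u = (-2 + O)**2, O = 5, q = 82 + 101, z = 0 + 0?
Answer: -9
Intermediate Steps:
z = 0
q = 183
u = 9 (u = (-2 + 5)**2 = 3**2 = 9)
M = 0 (M = 0**2 = 0)
b(o) = 9
M - b(-q) = 0 - 1*9 = 0 - 9 = -9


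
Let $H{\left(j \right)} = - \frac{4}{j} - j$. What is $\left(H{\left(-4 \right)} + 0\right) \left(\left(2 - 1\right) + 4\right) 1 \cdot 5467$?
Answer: $136675$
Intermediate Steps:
$H{\left(j \right)} = - j - \frac{4}{j}$
$\left(H{\left(-4 \right)} + 0\right) \left(\left(2 - 1\right) + 4\right) 1 \cdot 5467 = \left(\left(\left(-1\right) \left(-4\right) - \frac{4}{-4}\right) + 0\right) \left(\left(2 - 1\right) + 4\right) 1 \cdot 5467 = \left(\left(4 - -1\right) + 0\right) \left(1 + 4\right) 1 \cdot 5467 = \left(\left(4 + 1\right) + 0\right) 5 \cdot 1 \cdot 5467 = \left(5 + 0\right) 5 \cdot 1 \cdot 5467 = 5 \cdot 5 \cdot 1 \cdot 5467 = 25 \cdot 1 \cdot 5467 = 25 \cdot 5467 = 136675$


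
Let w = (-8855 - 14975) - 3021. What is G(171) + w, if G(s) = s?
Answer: -26680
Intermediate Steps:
w = -26851 (w = -23830 - 3021 = -26851)
G(171) + w = 171 - 26851 = -26680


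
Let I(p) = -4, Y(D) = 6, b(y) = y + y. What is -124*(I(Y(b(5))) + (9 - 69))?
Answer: 7936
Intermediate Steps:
b(y) = 2*y
-124*(I(Y(b(5))) + (9 - 69)) = -124*(-4 + (9 - 69)) = -124*(-4 - 60) = -124*(-64) = 7936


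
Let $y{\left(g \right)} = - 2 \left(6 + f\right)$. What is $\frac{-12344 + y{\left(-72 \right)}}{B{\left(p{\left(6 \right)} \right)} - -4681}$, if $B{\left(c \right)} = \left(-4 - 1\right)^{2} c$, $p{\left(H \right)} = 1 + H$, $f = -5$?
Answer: $- \frac{6173}{2428} \approx -2.5424$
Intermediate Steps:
$y{\left(g \right)} = -2$ ($y{\left(g \right)} = - 2 \left(6 - 5\right) = \left(-2\right) 1 = -2$)
$B{\left(c \right)} = 25 c$ ($B{\left(c \right)} = \left(-5\right)^{2} c = 25 c$)
$\frac{-12344 + y{\left(-72 \right)}}{B{\left(p{\left(6 \right)} \right)} - -4681} = \frac{-12344 - 2}{25 \left(1 + 6\right) - -4681} = - \frac{12346}{25 \cdot 7 + 4681} = - \frac{12346}{175 + 4681} = - \frac{12346}{4856} = \left(-12346\right) \frac{1}{4856} = - \frac{6173}{2428}$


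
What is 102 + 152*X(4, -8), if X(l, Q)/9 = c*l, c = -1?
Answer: -5370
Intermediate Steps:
X(l, Q) = -9*l (X(l, Q) = 9*(-l) = -9*l)
102 + 152*X(4, -8) = 102 + 152*(-9*4) = 102 + 152*(-36) = 102 - 5472 = -5370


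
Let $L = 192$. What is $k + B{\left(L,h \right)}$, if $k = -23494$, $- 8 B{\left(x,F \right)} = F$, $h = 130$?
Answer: $- \frac{94041}{4} \approx -23510.0$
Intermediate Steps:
$B{\left(x,F \right)} = - \frac{F}{8}$
$k + B{\left(L,h \right)} = -23494 - \frac{65}{4} = - \frac{94041}{4}$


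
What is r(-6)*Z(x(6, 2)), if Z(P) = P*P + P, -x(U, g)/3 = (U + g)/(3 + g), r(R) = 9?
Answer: 4104/25 ≈ 164.16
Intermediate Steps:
x(U, g) = -3*(U + g)/(3 + g)
Z(P) = P + P² (Z(P) = P² + P = P + P²)
r(-6)*Z(x(6, 2)) = 9*((3*(-1*6 - 1*2)/(3 + 2))*(1 + 3*(-1*6 - 1*2)/(3 + 2))) = 9*((3*(-6 - 2)/5)*(1 + 3*(-6 - 2)/5)) = 9*((3*(⅕)*(-8))*(1 + 3*(⅕)*(-8))) = 9*(-24*(1 - 24/5)/5) = 9*(-24/5*(-19/5)) = 9*(456/25) = 4104/25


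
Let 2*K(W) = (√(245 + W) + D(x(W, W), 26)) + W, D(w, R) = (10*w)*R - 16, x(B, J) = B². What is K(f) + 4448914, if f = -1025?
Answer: 282059287/2 + I*√195 ≈ 1.4103e+8 + 13.964*I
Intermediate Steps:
D(w, R) = -16 + 10*R*w (D(w, R) = 10*R*w - 16 = -16 + 10*R*w)
K(W) = -8 + W/2 + √(245 + W)/2 + 130*W² (K(W) = ((√(245 + W) + (-16 + 10*26*W²)) + W)/2 = ((√(245 + W) + (-16 + 260*W²)) + W)/2 = ((-16 + √(245 + W) + 260*W²) + W)/2 = (-16 + W + √(245 + W) + 260*W²)/2 = -8 + W/2 + √(245 + W)/2 + 130*W²)
K(f) + 4448914 = (-8 + (½)*(-1025) + √(245 - 1025)/2 + 130*(-1025)²) + 4448914 = (-8 - 1025/2 + √(-780)/2 + 130*1050625) + 4448914 = (-8 - 1025/2 + (2*I*√195)/2 + 136581250) + 4448914 = (-8 - 1025/2 + I*√195 + 136581250) + 4448914 = (273161459/2 + I*√195) + 4448914 = 282059287/2 + I*√195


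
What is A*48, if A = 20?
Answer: 960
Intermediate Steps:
A*48 = 20*48 = 960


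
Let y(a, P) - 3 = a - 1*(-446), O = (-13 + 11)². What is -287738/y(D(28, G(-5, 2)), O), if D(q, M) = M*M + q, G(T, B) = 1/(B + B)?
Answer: -4603808/7633 ≈ -603.15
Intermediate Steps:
G(T, B) = 1/(2*B)
D(q, M) = q + M² (D(q, M) = M² + q = q + M²)
O = 4 (O = (-2)² = 4)
y(a, P) = 449 + a (y(a, P) = 3 + (a - 1*(-446)) = 3 + (a + 446) = 3 + (446 + a) = 449 + a)
-287738/y(D(28, G(-5, 2)), O) = -287738/(449 + (28 + ((½)/2)²)) = -287738/(449 + (28 + ((½)*(½))²)) = -287738/(449 + (28 + (¼)²)) = -287738/(449 + (28 + 1/16)) = -287738/(449 + 449/16) = -287738/7633/16 = -287738*16/7633 = -4603808/7633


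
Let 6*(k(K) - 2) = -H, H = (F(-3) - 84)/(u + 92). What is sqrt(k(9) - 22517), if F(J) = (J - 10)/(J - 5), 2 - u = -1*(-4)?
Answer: I*sqrt(2917924230)/360 ≈ 150.05*I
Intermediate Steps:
u = -2 (u = 2 - (-1)*(-4) = 2 - 1*4 = 2 - 4 = -2)
F(J) = (-10 + J)/(-5 + J)
H = -659/720 (H = ((-10 - 3)/(-5 - 3) - 84)/(-2 + 92) = (-13/(-8) - 84)/90 = (-1/8*(-13) - 84)*(1/90) = (13/8 - 84)*(1/90) = -659/8*1/90 = -659/720 ≈ -0.91528)
k(K) = 9299/4320 (k(K) = 2 + (-1*(-659/720))/6 = 2 + (1/6)*(659/720) = 2 + 659/4320 = 9299/4320)
sqrt(k(9) - 22517) = sqrt(9299/4320 - 22517) = sqrt(-97264141/4320) = I*sqrt(2917924230)/360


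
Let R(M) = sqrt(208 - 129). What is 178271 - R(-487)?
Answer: 178271 - sqrt(79) ≈ 1.7826e+5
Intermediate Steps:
R(M) = sqrt(79)
178271 - R(-487) = 178271 - sqrt(79)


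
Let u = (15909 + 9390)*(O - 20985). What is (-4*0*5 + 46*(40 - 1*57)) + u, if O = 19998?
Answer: -24970895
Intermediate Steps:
u = -24970113 (u = (15909 + 9390)*(19998 - 20985) = 25299*(-987) = -24970113)
(-4*0*5 + 46*(40 - 1*57)) + u = (-4*0*5 + 46*(40 - 1*57)) - 24970113 = (0*5 + 46*(40 - 57)) - 24970113 = (0 + 46*(-17)) - 24970113 = (0 - 782) - 24970113 = -782 - 24970113 = -24970895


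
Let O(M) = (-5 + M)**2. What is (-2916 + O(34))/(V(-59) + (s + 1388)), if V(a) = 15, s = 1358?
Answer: -2075/2761 ≈ -0.75154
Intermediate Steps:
(-2916 + O(34))/(V(-59) + (s + 1388)) = (-2916 + (-5 + 34)**2)/(15 + (1358 + 1388)) = (-2916 + 29**2)/(15 + 2746) = (-2916 + 841)/2761 = -2075*1/2761 = -2075/2761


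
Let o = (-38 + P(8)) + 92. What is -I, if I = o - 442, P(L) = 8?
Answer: 380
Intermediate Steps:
o = 62 (o = (-38 + 8) + 92 = -30 + 92 = 62)
I = -380 (I = 62 - 442 = -380)
-I = -1*(-380) = 380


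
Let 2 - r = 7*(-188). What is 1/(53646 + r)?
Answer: 1/54964 ≈ 1.8194e-5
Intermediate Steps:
r = 1318 (r = 2 - 7*(-188) = 2 - 1*(-1316) = 2 + 1316 = 1318)
1/(53646 + r) = 1/(53646 + 1318) = 1/54964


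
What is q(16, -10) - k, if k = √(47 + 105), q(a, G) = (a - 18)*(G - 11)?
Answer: 42 - 2*√38 ≈ 29.671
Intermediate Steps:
q(a, G) = (-18 + a)*(-11 + G)
k = 2*√38 (k = √152 = 2*√38 ≈ 12.329)
q(16, -10) - k = (198 - 18*(-10) - 11*16 - 10*16) - 2*√38 = (198 + 180 - 176 - 160) - 2*√38 = 42 - 2*√38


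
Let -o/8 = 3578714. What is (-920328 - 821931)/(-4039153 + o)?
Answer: 1742259/32668865 ≈ 0.053331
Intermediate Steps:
o = -28629712 (o = -8*3578714 = -28629712)
(-920328 - 821931)/(-4039153 + o) = (-920328 - 821931)/(-4039153 - 28629712) = -1742259/(-32668865) = -1742259*(-1/32668865) = 1742259/32668865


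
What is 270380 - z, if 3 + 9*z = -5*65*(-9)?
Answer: 810166/3 ≈ 2.7006e+5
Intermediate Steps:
z = 974/3 (z = -1/3 + (-5*65*(-9))/9 = -1/3 + (-325*(-9))/9 = -1/3 + (1/9)*2925 = -1/3 + 325 = 974/3 ≈ 324.67)
270380 - z = 270380 - 1*974/3 = 270380 - 974/3 = 810166/3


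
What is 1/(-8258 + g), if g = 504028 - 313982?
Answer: 1/181788 ≈ 5.5009e-6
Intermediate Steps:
g = 190046
1/(-8258 + g) = 1/(-8258 + 190046) = 1/181788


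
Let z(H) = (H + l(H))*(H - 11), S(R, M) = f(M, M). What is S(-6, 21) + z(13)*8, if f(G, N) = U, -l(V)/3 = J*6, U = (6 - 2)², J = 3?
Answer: -640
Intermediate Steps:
U = 16 (U = 4² = 16)
l(V) = -54 (l(V) = -9*6 = -3*18 = -54)
f(G, N) = 16
S(R, M) = 16
z(H) = (-54 + H)*(-11 + H) (z(H) = (H - 54)*(H - 11) = (-54 + H)*(-11 + H))
S(-6, 21) + z(13)*8 = 16 + (594 + 13² - 65*13)*8 = 16 + (594 + 169 - 845)*8 = 16 - 82*8 = 16 - 656 = -640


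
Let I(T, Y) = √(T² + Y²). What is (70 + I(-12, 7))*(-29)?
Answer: -2030 - 29*√193 ≈ -2432.9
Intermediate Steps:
(70 + I(-12, 7))*(-29) = (70 + √((-12)² + 7²))*(-29) = (70 + √(144 + 49))*(-29) = (70 + √193)*(-29) = -2030 - 29*√193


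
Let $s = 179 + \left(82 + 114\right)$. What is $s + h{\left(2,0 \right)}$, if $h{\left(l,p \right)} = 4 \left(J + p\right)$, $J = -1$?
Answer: $371$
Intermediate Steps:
$h{\left(l,p \right)} = -4 + 4 p$ ($h{\left(l,p \right)} = 4 \left(-1 + p\right) = -4 + 4 p$)
$s = 375$ ($s = 179 + 196 = 375$)
$s + h{\left(2,0 \right)} = 375 + \left(-4 + 4 \cdot 0\right) = 375 + \left(-4 + 0\right) = 375 - 4 = 371$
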